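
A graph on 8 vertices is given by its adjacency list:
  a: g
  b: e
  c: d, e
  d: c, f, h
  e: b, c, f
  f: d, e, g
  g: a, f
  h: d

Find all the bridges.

The edges on the cycle e-f-d-c-e are not bridges since each lies on that cycle.
But removing f-g disconnects f from g; removing d-h disconnects d from h; removing g-a disconnects g from a; removing e-b disconnects e from b — these are bridges.

a-g, b-e, d-h, f-g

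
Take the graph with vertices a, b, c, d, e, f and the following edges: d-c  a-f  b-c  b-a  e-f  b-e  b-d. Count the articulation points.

1

Removing b increases the component count from 1 to 2, so b is a cut vertex.
By contrast removing e leaves 1 component; it is not a cut vertex. No other vertex is a cut vertex either.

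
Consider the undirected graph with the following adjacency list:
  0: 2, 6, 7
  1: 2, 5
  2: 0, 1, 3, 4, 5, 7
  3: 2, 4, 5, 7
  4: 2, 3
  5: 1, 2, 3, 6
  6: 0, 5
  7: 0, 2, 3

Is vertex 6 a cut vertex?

No

Deleting 6 leaves 1 component (was 1) (its neighbors 0, 5 remain connected to each other), so 6 is not a cut vertex.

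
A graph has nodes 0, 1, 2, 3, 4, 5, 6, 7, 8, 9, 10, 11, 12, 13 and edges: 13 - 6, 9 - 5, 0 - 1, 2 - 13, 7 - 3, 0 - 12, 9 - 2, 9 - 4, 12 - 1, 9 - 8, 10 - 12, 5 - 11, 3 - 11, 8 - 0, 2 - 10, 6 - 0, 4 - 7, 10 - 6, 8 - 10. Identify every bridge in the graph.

none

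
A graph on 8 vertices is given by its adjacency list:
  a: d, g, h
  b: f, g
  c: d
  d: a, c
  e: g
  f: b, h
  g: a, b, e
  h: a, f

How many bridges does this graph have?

3

The edges on the cycle g-b-f-h-a-g are not bridges since each lies on that cycle.
But removing d-c disconnects d from c; removing a-d disconnects a from d; removing g-e disconnects g from e — these are bridges.
That makes 3 bridges.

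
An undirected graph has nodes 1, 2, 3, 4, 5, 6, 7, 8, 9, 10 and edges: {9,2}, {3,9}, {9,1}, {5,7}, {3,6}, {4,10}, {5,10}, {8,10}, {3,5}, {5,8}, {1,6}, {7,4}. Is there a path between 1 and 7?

From 1 we can reach 1, 2, 3, 4, 5, 6, 7, 8, 9, 10, which includes 7.

Yes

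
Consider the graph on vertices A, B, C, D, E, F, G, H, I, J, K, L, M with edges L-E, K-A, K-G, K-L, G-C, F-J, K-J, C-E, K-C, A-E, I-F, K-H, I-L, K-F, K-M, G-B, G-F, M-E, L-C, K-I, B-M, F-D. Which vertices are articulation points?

F, K

Removing F increases the component count from 1 to 2, so F is a cut vertex.
Removing K increases the component count from 1 to 2, so K is a cut vertex.
By contrast removing A leaves 1 component; it is not a cut vertex. No other vertex is a cut vertex either.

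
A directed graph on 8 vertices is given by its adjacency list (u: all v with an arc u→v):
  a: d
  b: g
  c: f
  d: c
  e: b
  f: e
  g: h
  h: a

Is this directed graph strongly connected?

From g we can reach every vertex (a, b, c, d, e, f, g, h), and every vertex can reach g (a, b, c, d, e, f, g, h). So the whole graph is one strongly connected component.

Yes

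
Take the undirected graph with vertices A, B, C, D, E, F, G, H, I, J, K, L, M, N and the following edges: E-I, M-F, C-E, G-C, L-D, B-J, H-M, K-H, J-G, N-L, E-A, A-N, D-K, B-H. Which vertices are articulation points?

E, H, M

Removing E increases the component count from 1 to 2, so E is a cut vertex.
Removing H increases the component count from 1 to 2, so H is a cut vertex.
Removing M increases the component count from 1 to 2, so M is a cut vertex.
By contrast removing J leaves 1 component; it is not a cut vertex. No other vertex is a cut vertex either.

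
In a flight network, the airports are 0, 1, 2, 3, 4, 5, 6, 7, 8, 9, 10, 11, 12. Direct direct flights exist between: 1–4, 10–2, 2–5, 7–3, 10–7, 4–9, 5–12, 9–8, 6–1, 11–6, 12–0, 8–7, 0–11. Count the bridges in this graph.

1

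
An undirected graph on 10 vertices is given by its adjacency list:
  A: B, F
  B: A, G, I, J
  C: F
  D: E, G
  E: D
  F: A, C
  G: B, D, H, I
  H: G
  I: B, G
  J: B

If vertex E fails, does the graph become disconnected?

No

Deleting E leaves 1 component (was 1), so E is not a cut vertex.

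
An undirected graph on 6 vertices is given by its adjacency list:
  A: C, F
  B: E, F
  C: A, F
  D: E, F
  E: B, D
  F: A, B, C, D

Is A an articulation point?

No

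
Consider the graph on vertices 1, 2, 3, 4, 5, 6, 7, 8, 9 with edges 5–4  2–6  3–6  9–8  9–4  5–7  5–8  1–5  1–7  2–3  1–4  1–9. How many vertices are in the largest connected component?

6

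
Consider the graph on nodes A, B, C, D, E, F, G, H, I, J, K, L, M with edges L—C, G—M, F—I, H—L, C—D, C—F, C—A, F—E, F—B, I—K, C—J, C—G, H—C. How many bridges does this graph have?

The edges on the cycle H-L-C-H are not bridges since each lies on that cycle.
But removing K—I disconnects K from I; removing C—G disconnects C from G; removing C—F disconnects C from F; removing B—F disconnects B from F — these are bridges.
In total 10 edges are bridges.

10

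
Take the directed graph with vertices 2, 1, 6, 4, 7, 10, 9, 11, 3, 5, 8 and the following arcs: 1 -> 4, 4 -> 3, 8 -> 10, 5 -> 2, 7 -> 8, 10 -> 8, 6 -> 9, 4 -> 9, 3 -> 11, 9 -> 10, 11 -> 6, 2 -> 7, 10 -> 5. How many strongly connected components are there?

{2, 5, 7, 8, 10} are all mutually reachable — one SCC of size 5.
{1} is an SCC by itself.
{6} is an SCC by itself.
{9} is an SCC by itself.
{11} is an SCC by itself.
(and 2 more singleton SCCs)
That gives 7 strongly connected components.

7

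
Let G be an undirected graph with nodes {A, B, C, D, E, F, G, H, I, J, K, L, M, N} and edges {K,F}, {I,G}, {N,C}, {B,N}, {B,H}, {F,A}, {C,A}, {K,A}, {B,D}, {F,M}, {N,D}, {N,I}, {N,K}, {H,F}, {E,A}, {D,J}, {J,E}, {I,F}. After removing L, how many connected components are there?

With L gone, the remaining components are: {A, B, C, D, E, F, G, H, I, J, K, M, N}.
That is 1 component.

1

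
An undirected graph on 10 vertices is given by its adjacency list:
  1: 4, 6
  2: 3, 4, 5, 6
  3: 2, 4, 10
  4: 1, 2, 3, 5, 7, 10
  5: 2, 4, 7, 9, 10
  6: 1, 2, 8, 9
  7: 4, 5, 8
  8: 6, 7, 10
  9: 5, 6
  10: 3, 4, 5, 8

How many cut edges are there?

0

The edges on the cycle 10-3-4-5-10 are not bridges since each lies on that cycle.
Every edge lies on some cycle, so there are no bridges.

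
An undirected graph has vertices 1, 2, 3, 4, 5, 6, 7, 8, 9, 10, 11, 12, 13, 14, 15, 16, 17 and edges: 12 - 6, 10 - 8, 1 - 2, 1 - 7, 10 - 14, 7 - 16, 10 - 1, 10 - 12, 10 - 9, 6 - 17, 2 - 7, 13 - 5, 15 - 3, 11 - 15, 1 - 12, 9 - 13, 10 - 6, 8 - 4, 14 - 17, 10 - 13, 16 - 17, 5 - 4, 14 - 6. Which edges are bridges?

11-15, 15-3

The edges on the cycle 1-2-7-1 are not bridges since each lies on that cycle.
But removing 11 - 15 disconnects 11 from 15; removing 3 - 15 disconnects 3 from 15 — these are bridges.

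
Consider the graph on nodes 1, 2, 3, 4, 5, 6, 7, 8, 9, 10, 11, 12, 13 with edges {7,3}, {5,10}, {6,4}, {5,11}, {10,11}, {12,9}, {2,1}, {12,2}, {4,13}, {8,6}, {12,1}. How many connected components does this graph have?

4

Starting from 3 we can reach 3, 7. That is one component of size 2.
Starting from 5 we can reach 5, 10, 11. That is one component of size 3.
Starting from 1 we can reach 1, 2, 9, 12. That is one component of size 4.
Starting from 4 we can reach 4, 6, 8, 13. That is one component of size 4.
Total: 4 components.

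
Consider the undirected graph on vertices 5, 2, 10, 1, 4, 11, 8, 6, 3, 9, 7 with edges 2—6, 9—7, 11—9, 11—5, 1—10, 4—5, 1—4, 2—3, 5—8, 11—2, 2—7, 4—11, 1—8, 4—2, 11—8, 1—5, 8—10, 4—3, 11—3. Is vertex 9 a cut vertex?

Deleting 9 leaves 1 component (was 1) (its neighbors 7, 11 remain connected to each other), so 9 is not a cut vertex.

No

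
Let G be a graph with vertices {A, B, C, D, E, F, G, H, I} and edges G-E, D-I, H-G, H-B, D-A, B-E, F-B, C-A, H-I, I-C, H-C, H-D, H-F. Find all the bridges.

The edges on the cycle H-G-E-B-H are not bridges since each lies on that cycle.
Every edge lies on some cycle, so there are no bridges.

none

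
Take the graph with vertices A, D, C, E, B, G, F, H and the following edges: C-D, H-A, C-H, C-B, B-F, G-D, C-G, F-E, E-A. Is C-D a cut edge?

No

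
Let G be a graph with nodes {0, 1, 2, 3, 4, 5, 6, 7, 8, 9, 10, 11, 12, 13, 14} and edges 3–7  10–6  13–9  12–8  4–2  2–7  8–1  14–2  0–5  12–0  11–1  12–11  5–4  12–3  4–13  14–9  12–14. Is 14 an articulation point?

Deleting 14 leaves 2 components (was 2), so 14 is not a cut vertex.

No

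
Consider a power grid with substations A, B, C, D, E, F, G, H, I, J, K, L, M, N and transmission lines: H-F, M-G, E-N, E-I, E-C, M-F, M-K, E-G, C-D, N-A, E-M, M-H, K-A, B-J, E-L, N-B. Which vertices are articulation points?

Removing B increases the component count from 1 to 2, so B is a cut vertex.
Removing C increases the component count from 1 to 2, so C is a cut vertex.
Removing E increases the component count from 1 to 4, so E is a cut vertex.
Likewise M, N are cut vertices.
By contrast removing K leaves 1 component; it is not a cut vertex. No other vertex is a cut vertex either.

B, C, E, M, N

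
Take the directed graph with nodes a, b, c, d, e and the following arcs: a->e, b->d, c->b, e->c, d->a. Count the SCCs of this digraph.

1

{a, b, c, d, e} are all mutually reachable — one SCC of size 5.
That gives 1 strongly connected component.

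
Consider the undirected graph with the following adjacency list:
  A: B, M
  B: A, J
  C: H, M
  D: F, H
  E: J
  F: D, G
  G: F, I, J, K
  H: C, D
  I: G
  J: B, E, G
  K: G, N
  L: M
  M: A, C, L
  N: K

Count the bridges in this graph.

The edges on the cycle H-C-M-A-B-J-G-F-D-H are not bridges since each lies on that cycle.
But removing K-G disconnects K from G; removing K-N disconnects K from N; removing M-L disconnects M from L; removing E-J disconnects E from J — these are bridges.
In total 5 edges are bridges.

5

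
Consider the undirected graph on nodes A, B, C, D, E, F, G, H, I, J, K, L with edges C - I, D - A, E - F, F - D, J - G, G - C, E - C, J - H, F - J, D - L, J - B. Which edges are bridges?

The edges on the cycle E-F-J-G-C-E are not bridges since each lies on that cycle.
But removing C - I disconnects C from I; removing F - D disconnects F from D; removing A - D disconnects A from D; removing L - D disconnects L from D — these are bridges.
In total 6 edges are bridges.

A-D, B-J, C-I, D-F, D-L, H-J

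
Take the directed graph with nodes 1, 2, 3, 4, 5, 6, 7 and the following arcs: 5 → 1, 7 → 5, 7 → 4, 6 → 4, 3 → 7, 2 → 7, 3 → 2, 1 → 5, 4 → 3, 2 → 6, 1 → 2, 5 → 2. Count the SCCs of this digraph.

1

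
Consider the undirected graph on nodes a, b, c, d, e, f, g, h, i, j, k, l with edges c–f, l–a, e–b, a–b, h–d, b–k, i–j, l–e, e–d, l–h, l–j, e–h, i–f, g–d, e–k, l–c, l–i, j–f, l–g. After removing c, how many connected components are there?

With c gone, the remaining components are: {a, b, d, e, f, g, h, i, j, k, l}.
That is 1 component.

1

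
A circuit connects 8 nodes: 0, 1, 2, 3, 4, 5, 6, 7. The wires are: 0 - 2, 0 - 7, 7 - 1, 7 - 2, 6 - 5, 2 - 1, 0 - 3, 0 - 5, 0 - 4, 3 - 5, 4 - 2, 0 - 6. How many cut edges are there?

0

The edges on the cycle 0-7-1-2-0 are not bridges since each lies on that cycle.
Every edge lies on some cycle, so there are no bridges.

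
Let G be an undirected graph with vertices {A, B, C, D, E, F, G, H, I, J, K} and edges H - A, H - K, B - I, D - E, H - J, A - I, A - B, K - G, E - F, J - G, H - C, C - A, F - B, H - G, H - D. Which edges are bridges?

none

The edges on the cycle H-D-E-F-B-I-A-H are not bridges since each lies on that cycle.
Every edge lies on some cycle, so there are no bridges.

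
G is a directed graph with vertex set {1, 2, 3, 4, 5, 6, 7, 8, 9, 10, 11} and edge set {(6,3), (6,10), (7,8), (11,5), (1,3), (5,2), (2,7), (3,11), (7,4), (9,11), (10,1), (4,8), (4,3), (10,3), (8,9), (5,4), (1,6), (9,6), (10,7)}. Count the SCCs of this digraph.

1

{1, 2, 3, 4, 5, 6, 7, 8, 9, 10, 11} are all mutually reachable — one SCC of size 11.
That gives 1 strongly connected component.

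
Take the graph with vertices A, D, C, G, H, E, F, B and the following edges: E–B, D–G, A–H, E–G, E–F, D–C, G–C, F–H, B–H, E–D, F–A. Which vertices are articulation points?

E

Removing E increases the component count from 1 to 2, so E is a cut vertex.
By contrast removing G leaves 1 component; it is not a cut vertex. No other vertex is a cut vertex either.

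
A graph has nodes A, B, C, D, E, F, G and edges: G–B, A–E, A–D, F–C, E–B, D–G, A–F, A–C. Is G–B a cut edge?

No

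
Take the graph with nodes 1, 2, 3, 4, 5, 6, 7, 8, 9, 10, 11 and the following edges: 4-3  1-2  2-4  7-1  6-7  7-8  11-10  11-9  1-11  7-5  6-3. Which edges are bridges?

The edges on the cycle 6-7-1-2-4-3-6 are not bridges since each lies on that cycle.
But removing 9-11 disconnects 9 from 11; removing 10-11 disconnects 10 from 11; removing 8-7 disconnects 8 from 7; removing 7-5 disconnects 7 from 5 — these are bridges.
In total 5 edges are bridges.

1-11, 10-11, 11-9, 5-7, 7-8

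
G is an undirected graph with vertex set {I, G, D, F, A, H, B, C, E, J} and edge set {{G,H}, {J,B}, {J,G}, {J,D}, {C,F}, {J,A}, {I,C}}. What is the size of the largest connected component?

6

E is isolated — a component by itself.
Starting from C we can reach C, F, I. That is one component of size 3.
Starting from A we can reach A, B, D, G, H, J. That is one component of size 6.
The largest has 6 vertices.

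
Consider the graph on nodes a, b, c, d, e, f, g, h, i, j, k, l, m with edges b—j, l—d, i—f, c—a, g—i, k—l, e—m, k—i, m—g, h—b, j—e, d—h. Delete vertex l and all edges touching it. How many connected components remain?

2

With l gone, the remaining components are: {a, c}; {b, d, e, f, g, h, i, j, k, m}.
That is 2 components.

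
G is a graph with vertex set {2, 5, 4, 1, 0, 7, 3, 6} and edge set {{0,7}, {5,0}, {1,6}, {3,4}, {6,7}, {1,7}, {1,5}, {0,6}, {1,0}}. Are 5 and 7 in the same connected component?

Yes

From 5 we can reach 0, 1, 5, 6, 7, which includes 7.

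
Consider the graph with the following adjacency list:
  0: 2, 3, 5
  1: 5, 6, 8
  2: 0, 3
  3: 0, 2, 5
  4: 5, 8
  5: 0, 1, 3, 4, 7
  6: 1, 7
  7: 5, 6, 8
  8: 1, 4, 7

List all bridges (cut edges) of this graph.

none

The edges on the cycle 5-4-8-1-5 are not bridges since each lies on that cycle.
Every edge lies on some cycle, so there are no bridges.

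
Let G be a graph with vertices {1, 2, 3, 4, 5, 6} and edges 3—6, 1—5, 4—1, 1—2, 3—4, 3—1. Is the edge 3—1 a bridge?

No

After removing 3—1, the path 3-4-1 still connects them, so the edge is not a bridge.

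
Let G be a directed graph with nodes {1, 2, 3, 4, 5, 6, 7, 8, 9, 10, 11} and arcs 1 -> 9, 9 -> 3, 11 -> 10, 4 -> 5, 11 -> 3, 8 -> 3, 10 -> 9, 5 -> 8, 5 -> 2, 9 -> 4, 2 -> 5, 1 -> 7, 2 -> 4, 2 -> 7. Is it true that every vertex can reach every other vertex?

No

There is no directed path from 5 to 11, so the graph is not strongly connected.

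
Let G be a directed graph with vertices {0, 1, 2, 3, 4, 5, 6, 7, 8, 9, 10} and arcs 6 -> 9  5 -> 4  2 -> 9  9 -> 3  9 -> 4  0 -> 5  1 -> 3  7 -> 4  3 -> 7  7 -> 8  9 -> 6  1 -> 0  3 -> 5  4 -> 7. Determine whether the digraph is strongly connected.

No

There is no directed path from 7 to 1, so the graph is not strongly connected.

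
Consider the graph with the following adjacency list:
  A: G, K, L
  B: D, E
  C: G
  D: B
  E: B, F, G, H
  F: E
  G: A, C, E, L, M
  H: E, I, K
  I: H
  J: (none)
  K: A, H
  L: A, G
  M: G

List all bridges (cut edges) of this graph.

B-D, B-E, C-G, E-F, G-M, H-I

The edges on the cycle E-G-A-K-H-E are not bridges since each lies on that cycle.
But removing B-E disconnects B from E; removing M-G disconnects M from G; removing H-I disconnects H from I; removing B-D disconnects B from D — these are bridges.
In total 6 edges are bridges.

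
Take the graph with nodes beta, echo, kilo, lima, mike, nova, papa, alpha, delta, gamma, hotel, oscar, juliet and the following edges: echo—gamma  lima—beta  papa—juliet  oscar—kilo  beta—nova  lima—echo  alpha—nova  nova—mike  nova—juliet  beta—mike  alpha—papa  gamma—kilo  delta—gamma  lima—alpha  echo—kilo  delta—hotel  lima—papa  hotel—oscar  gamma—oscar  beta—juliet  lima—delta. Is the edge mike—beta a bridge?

No

After removing mike—beta, the path mike-nova-beta still connects them, so the edge is not a bridge.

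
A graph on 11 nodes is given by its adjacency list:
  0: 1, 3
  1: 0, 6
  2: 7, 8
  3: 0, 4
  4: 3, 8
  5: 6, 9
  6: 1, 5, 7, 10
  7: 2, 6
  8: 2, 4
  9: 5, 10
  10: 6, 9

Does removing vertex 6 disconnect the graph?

Deleting 6 raises the number of components from 1 to 2, so 6 is a cut vertex.

Yes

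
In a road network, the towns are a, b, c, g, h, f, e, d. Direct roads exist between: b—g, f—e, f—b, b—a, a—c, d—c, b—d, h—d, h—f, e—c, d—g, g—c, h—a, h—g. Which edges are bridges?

none

The edges on the cycle b-a-c-g-b are not bridges since each lies on that cycle.
Every edge lies on some cycle, so there are no bridges.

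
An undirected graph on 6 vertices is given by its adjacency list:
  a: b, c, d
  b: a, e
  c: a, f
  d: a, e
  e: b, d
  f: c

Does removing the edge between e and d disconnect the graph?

No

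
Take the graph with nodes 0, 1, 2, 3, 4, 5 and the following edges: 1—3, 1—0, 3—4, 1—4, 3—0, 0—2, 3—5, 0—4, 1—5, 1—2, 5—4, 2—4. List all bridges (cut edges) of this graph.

none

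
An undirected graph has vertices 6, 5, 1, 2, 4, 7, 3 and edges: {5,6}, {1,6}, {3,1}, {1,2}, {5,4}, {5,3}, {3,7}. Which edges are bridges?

The edges on the cycle 5-3-1-6-5 are not bridges since each lies on that cycle.
But removing 3 - 7 disconnects 3 from 7; removing 1 - 2 disconnects 1 from 2; removing 5 - 4 disconnects 5 from 4 — these are bridges.

1-2, 3-7, 4-5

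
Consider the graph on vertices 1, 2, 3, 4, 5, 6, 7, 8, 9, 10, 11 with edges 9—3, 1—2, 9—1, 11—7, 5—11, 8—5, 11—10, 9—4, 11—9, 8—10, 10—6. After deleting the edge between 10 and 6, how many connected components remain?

Before removal there is 1 component.
10—6 is a bridge — removing it separates 10's side from 6's side.
After removal: 2 components.

2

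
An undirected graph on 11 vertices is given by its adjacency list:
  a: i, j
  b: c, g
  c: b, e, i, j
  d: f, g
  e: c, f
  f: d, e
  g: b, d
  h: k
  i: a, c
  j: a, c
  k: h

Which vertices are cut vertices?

Removing c increases the component count from 2 to 3, so c is a cut vertex.
By contrast removing a leaves 2 components; it is not a cut vertex. No other vertex is a cut vertex either.

c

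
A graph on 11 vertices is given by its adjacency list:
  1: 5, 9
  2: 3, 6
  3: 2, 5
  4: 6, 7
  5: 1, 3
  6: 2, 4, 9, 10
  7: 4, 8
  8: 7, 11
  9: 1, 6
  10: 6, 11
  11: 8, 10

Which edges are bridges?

none

The edges on the cycle 6-9-1-5-3-2-6 are not bridges since each lies on that cycle.
Every edge lies on some cycle, so there are no bridges.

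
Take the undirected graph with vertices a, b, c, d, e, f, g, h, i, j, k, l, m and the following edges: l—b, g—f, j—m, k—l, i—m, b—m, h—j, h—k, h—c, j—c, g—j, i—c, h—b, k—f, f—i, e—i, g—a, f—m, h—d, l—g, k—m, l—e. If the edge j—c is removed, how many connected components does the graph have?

1

j and c are still connected via j-h-c, so the component count stays at 1.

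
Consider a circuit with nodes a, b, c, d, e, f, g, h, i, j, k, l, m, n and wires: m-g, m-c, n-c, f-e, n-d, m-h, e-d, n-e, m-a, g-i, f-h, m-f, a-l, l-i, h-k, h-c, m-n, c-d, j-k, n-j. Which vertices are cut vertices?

m

Removing m increases the component count from 2 to 3, so m is a cut vertex.
By contrast removing l leaves 2 components; it is not a cut vertex. No other vertex is a cut vertex either.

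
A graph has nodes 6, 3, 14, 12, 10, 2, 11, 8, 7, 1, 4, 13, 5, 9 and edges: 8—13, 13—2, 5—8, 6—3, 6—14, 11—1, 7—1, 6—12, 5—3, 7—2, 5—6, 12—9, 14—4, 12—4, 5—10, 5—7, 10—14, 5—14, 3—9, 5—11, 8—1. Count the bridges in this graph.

The edges on the cycle 5-6-3-5 are not bridges since each lies on that cycle.
Every edge lies on some cycle, so there are no bridges.

0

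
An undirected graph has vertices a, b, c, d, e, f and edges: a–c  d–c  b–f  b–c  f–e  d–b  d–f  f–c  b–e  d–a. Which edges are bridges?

none

The edges on the cycle d-a-c-f-b-d are not bridges since each lies on that cycle.
Every edge lies on some cycle, so there are no bridges.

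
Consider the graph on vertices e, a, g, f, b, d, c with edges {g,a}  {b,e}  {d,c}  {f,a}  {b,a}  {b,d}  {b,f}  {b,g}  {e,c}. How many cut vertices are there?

Removing b increases the component count from 1 to 2, so b is a cut vertex.
By contrast removing c leaves 1 component; it is not a cut vertex. No other vertex is a cut vertex either.

1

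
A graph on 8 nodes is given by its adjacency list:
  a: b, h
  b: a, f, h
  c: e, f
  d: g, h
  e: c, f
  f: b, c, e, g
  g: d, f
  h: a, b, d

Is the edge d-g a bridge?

After removing d-g, the path d-h-b-f-g still connects them, so the edge is not a bridge.

No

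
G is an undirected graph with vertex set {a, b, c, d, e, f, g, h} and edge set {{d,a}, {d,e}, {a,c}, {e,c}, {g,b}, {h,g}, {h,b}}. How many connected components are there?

f is isolated — a component by itself.
Starting from b we can reach b, g, h. That is one component of size 3.
Starting from a we can reach a, c, d, e. That is one component of size 4.
Total: 3 components.

3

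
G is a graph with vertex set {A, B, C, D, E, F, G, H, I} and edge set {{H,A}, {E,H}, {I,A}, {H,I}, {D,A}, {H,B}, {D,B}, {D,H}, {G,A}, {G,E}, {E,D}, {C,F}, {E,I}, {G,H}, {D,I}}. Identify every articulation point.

Removing G, for instance, still leaves 2 components. No single vertex removal increases the component count — the graph has no articulation points.

none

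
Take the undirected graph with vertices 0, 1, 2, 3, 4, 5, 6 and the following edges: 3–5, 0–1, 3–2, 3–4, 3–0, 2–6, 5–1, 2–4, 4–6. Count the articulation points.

1

Removing 3 increases the component count from 1 to 2, so 3 is a cut vertex.
By contrast removing 4 leaves 1 component; it is not a cut vertex. No other vertex is a cut vertex either.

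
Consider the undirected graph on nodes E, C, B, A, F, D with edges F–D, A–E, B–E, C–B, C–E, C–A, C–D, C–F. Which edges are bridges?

The edges on the cycle C-F-D-C are not bridges since each lies on that cycle.
Every edge lies on some cycle, so there are no bridges.

none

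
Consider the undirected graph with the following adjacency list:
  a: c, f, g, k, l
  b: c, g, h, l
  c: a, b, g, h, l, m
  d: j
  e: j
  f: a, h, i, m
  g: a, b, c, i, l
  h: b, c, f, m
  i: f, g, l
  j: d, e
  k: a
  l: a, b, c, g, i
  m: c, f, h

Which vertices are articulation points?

a, j

Removing a increases the component count from 2 to 3, so a is a cut vertex.
Removing j increases the component count from 2 to 3, so j is a cut vertex.
By contrast removing i leaves 2 components; it is not a cut vertex. No other vertex is a cut vertex either.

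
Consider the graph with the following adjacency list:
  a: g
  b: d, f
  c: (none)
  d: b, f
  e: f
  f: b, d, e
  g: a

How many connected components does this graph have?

c is isolated — a component by itself.
Starting from a we can reach a, g. That is one component of size 2.
Starting from b we can reach b, d, e, f. That is one component of size 4.
Total: 3 components.

3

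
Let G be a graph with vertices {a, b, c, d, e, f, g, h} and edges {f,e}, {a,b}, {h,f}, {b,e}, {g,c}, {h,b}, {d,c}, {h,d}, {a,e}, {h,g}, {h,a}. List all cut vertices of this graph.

h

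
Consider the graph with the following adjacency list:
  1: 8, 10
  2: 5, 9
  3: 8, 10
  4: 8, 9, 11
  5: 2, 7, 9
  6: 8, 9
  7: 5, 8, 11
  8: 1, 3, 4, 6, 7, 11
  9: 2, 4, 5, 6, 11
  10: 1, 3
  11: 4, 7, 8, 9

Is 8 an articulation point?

Deleting 8 raises the number of components from 1 to 2, so 8 is a cut vertex.

Yes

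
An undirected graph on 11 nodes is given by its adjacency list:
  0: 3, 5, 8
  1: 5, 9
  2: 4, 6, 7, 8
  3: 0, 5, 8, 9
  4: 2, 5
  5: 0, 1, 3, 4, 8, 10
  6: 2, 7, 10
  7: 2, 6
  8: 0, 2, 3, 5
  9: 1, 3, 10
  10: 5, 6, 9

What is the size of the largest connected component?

11

Starting from 0 we can reach 0, 1, 2, 3, 4, 5, 6, 7, 8, 9, 10. That is one component of size 11.
The largest has 11 vertices.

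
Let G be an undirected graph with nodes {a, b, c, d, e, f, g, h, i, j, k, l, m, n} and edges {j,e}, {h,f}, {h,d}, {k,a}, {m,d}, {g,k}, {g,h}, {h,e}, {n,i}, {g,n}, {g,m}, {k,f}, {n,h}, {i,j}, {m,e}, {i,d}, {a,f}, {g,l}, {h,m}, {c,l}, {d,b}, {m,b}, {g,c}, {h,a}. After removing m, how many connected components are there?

With m gone, the remaining components are: {a, b, c, d, e, f, g, h, i, j, k, l, n}.
That is 1 component.

1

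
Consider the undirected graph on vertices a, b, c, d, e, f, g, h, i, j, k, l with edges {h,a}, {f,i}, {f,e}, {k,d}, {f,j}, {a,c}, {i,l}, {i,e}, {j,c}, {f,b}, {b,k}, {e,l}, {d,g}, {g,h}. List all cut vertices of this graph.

Removing f increases the component count from 1 to 2, so f is a cut vertex.
By contrast removing c leaves 1 component; it is not a cut vertex. No other vertex is a cut vertex either.

f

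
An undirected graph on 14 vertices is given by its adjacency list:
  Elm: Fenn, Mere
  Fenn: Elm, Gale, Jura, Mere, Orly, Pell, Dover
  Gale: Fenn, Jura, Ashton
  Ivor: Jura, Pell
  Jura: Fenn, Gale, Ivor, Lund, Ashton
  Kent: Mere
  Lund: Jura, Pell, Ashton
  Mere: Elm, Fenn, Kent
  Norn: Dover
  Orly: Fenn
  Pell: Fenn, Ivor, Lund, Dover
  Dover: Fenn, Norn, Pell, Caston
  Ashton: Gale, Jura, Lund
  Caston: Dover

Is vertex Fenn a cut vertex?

Yes

Deleting Fenn raises the number of components from 1 to 3, so Fenn is a cut vertex.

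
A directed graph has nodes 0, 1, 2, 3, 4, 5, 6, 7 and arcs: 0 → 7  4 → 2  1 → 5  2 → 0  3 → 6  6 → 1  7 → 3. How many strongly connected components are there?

{7} is an SCC by itself.
{2} is an SCC by itself.
{0} is an SCC by itself.
{6} is an SCC by itself.
{4} is an SCC by itself.
(and 3 more singleton SCCs)
That gives 8 strongly connected components.

8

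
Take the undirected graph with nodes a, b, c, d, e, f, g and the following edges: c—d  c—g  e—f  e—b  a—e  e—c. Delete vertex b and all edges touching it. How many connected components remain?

1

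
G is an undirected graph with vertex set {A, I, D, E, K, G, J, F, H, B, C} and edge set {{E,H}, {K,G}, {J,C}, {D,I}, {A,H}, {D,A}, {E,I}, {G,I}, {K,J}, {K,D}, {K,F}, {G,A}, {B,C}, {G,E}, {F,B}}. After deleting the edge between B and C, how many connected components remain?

B and C are still connected via B-F-K-J-C, so the component count stays at 1.

1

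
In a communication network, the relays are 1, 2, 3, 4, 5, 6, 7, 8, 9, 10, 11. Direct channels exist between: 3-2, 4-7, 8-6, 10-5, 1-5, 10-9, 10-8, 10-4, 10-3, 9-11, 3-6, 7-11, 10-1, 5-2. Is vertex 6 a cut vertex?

No

Deleting 6 leaves 1 component (was 1) (its neighbors 3, 8 remain connected to each other), so 6 is not a cut vertex.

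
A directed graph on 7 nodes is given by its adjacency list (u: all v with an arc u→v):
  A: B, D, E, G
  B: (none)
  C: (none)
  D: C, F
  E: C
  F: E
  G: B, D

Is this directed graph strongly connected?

There is no directed path from G to A, so the graph is not strongly connected.

No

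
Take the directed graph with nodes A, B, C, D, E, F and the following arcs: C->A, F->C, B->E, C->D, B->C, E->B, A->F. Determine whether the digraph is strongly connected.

There is no directed path from D to A, so the graph is not strongly connected.

No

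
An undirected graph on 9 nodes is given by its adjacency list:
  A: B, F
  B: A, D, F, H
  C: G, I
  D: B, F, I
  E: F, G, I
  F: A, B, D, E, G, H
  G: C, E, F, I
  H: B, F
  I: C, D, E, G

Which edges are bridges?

The edges on the cycle F-G-C-I-E-F are not bridges since each lies on that cycle.
Every edge lies on some cycle, so there are no bridges.

none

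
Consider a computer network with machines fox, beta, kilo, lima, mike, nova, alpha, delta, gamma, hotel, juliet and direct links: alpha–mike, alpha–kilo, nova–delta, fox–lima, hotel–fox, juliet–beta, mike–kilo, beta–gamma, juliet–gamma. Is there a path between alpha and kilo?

From alpha we can reach kilo, mike, alpha, which includes kilo.

Yes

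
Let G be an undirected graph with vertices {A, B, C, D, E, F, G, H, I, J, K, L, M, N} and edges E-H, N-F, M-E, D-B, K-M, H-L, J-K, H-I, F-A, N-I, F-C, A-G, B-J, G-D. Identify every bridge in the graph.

The edges on the cycle N-F-A-G-D-B-J-K-M-E-H-I-N are not bridges since each lies on that cycle.
But removing F-C disconnects F from C; removing H-L disconnects H from L — these are bridges.

C-F, H-L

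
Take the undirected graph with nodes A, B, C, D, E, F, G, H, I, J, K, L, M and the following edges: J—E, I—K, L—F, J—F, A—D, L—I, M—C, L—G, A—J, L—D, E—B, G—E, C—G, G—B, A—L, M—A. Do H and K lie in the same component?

The component containing H is {H}, and K is not in it.

No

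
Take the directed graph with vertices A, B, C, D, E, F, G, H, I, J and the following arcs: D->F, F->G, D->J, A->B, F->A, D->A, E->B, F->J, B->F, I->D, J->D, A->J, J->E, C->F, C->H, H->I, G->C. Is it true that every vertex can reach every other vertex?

From B we can reach every vertex (A, B, C, D, E, F, G, H, I, J), and every vertex can reach B (A, B, C, D, E, F, G, H, I, J). So the whole graph is one strongly connected component.

Yes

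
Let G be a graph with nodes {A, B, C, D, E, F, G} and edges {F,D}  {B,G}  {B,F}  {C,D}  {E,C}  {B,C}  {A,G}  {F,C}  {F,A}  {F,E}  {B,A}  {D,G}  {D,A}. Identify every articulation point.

Removing F, for instance, still leaves 1 component. No single vertex removal increases the component count — the graph has no articulation points.

none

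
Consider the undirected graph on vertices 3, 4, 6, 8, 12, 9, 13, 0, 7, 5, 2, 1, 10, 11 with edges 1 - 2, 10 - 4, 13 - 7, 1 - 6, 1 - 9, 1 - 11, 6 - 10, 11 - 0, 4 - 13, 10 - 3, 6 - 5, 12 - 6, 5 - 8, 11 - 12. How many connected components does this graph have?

1

Starting from 0 we can reach 0, 1, 2, 3, 4, 5, 6, 7, 8, 9, 10, 11, 12, 13. That is one component of size 14.
Total: 1 component.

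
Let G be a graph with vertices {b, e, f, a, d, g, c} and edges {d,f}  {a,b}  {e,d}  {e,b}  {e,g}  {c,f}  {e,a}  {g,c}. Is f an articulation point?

Deleting f leaves 1 component (was 1) (its neighbors c, d remain connected to each other), so f is not a cut vertex.

No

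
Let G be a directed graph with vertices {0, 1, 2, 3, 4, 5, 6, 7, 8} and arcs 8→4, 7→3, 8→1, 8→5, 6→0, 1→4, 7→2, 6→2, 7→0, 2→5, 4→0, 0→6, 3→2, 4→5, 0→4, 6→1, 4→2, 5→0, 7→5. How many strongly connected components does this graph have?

4

{0, 1, 2, 4, 5, 6} are all mutually reachable — one SCC of size 6.
{3} is an SCC by itself.
{7} is an SCC by itself.
{8} is an SCC by itself.
That gives 4 strongly connected components.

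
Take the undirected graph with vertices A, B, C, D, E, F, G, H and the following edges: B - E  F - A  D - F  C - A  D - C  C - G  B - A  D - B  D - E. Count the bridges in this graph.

The edges on the cycle D-C-A-B-D are not bridges since each lies on that cycle.
But removing G - C disconnects G from C — this is a bridge.

1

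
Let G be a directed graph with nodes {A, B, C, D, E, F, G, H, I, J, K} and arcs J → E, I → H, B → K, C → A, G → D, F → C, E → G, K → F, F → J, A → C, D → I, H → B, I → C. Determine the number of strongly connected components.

{B, D, E, F, G, H, I, J, K} are all mutually reachable — one SCC of size 9.
{A, C} are all mutually reachable — one SCC of size 2.
That gives 2 strongly connected components.

2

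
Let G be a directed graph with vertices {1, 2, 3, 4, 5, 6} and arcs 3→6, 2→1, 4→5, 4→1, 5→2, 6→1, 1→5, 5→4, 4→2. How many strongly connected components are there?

3

{1, 2, 4, 5} are all mutually reachable — one SCC of size 4.
{3} is an SCC by itself.
{6} is an SCC by itself.
That gives 3 strongly connected components.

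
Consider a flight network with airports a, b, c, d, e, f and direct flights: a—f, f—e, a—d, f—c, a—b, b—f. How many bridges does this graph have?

The edges on the cycle a-b-f-a are not bridges since each lies on that cycle.
But removing f—e disconnects f from e; removing f—c disconnects f from c; removing a—d disconnects a from d — these are bridges.
That makes 3 bridges.

3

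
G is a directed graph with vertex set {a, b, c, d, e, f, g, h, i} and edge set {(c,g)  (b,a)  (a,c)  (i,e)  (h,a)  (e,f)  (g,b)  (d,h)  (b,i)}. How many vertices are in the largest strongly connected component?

{a, b, c, g} are all mutually reachable — one SCC of size 4.
{d} is an SCC by itself.
{f} is an SCC by itself.
{i} is an SCC by itself.
{h} is an SCC by itself.
(and 1 more singleton SCC)
The largest has 4 vertices.

4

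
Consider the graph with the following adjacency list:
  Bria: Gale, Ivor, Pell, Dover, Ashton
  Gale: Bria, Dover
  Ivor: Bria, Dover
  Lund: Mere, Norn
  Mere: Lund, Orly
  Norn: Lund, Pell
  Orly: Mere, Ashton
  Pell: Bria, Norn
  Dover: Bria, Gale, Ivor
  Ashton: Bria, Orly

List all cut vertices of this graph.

Bria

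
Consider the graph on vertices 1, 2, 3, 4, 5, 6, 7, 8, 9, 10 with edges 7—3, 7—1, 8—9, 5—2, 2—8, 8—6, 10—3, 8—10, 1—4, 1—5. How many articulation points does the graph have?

Removing 1 increases the component count from 1 to 2, so 1 is a cut vertex.
Removing 8 increases the component count from 1 to 3, so 8 is a cut vertex.
By contrast removing 9 leaves 1 component; it is not a cut vertex. No other vertex is a cut vertex either.

2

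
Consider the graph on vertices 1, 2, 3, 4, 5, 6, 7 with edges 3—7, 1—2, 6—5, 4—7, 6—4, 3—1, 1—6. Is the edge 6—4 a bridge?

After removing 6—4, the path 6-1-3-7-4 still connects them, so the edge is not a bridge.

No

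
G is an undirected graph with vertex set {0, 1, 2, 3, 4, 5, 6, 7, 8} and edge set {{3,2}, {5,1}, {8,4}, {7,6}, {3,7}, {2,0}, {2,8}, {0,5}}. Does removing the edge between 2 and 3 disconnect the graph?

Yes

Removing 2—3 leaves no path between 2 and 3: the component count goes from 1 to 2. So it is a bridge.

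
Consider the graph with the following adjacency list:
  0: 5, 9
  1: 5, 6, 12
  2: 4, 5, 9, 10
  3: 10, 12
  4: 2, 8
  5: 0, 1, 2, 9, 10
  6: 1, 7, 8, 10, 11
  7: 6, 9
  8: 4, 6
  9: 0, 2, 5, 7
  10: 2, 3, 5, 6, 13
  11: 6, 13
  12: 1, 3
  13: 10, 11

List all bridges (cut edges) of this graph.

none

The edges on the cycle 2-10-13-11-6-8-4-2 are not bridges since each lies on that cycle.
Every edge lies on some cycle, so there are no bridges.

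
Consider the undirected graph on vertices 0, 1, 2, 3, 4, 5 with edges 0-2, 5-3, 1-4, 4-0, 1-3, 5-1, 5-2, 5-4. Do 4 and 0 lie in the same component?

Yes

From 4 we can reach 0, 1, 2, 3, 4, 5, which includes 0.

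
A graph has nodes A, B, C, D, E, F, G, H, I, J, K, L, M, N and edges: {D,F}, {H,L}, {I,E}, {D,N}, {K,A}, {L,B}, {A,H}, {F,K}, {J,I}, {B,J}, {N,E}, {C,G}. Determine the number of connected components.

M is isolated — a component by itself.
Starting from C we can reach C, G. That is one component of size 2.
Starting from A we can reach A, B, D, E, F, H, I, J, K, L, N. That is one component of size 11.
Total: 3 components.

3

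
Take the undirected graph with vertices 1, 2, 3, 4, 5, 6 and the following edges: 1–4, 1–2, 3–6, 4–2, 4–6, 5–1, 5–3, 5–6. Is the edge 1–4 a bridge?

No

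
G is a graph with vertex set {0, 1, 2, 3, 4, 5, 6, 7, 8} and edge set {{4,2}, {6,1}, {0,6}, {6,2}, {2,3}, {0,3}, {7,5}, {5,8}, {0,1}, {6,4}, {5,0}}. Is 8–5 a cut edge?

Yes

Removing 8–5 leaves no path between 8 and 5: the component count goes from 1 to 2. So it is a bridge.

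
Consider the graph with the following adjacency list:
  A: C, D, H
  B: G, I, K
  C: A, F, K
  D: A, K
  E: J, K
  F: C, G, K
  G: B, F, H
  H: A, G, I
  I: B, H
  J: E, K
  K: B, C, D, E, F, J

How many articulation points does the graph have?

Removing K increases the component count from 1 to 2, so K is a cut vertex.
By contrast removing F leaves 1 component; it is not a cut vertex. No other vertex is a cut vertex either.

1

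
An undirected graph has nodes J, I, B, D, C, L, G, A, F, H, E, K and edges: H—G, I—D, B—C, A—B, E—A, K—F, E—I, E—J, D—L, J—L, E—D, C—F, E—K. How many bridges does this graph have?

The edges on the cycle E-J-L-D-E are not bridges since each lies on that cycle.
But removing H—G disconnects H from G — this is a bridge.

1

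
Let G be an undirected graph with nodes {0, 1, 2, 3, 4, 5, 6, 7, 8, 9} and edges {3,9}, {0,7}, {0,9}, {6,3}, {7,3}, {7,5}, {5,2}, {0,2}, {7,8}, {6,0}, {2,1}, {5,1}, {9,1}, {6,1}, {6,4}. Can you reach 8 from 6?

Yes

From 6 we can reach 0, 1, 2, 3, 4, 5, 6, 7, 8, 9, which includes 8.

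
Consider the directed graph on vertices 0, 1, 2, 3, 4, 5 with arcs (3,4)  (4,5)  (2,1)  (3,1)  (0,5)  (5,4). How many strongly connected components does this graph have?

{4, 5} are all mutually reachable — one SCC of size 2.
{1} is an SCC by itself.
{0} is an SCC by itself.
{2} is an SCC by itself.
{3} is an SCC by itself.
That gives 5 strongly connected components.

5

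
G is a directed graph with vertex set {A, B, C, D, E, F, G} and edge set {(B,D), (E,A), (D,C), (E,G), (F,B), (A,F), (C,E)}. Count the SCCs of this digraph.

2

{A, B, C, D, E, F} are all mutually reachable — one SCC of size 6.
{G} is an SCC by itself.
That gives 2 strongly connected components.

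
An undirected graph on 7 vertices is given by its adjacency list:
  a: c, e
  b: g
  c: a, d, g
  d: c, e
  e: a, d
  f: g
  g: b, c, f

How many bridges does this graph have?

3

The edges on the cycle c-d-e-a-c are not bridges since each lies on that cycle.
But removing g-b disconnects g from b; removing g-f disconnects g from f; removing c-g disconnects c from g — these are bridges.
That makes 3 bridges.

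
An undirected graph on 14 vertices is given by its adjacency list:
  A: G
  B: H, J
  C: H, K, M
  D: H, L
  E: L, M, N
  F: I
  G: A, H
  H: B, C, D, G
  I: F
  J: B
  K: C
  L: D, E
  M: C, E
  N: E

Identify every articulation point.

Removing B increases the component count from 2 to 3, so B is a cut vertex.
Removing C increases the component count from 2 to 3, so C is a cut vertex.
Removing E increases the component count from 2 to 3, so E is a cut vertex.
Likewise G, H are cut vertices.
By contrast removing A leaves 2 components; it is not a cut vertex. No other vertex is a cut vertex either.

B, C, E, G, H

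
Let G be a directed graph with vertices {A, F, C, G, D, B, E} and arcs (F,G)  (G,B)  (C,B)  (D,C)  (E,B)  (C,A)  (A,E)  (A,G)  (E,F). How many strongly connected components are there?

7

{C} is an SCC by itself.
{F} is an SCC by itself.
{A} is an SCC by itself.
{D} is an SCC by itself.
{B} is an SCC by itself.
(and 2 more singleton SCCs)
That gives 7 strongly connected components.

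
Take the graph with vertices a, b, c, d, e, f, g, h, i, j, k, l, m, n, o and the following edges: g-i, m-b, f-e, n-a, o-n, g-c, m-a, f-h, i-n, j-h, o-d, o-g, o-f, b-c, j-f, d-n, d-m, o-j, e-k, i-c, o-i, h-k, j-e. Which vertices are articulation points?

o

Removing o increases the component count from 2 to 3, so o is a cut vertex.
By contrast removing k leaves 2 components; it is not a cut vertex. No other vertex is a cut vertex either.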